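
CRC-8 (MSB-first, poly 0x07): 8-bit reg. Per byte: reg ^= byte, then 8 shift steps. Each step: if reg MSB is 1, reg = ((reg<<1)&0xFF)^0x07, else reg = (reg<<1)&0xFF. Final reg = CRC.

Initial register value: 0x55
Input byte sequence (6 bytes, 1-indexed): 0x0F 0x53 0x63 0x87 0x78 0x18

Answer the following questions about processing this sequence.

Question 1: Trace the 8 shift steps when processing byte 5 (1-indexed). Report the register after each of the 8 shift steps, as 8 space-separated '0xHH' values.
After byte 1 (0x0F): reg=0x81
After byte 2 (0x53): reg=0x30
After byte 3 (0x63): reg=0xBE
After byte 4 (0x87): reg=0xAF
Register before byte 5: 0xAF
After XOR with byte 0x78: 0xD7

Answer: 0xA9 0x55 0xAA 0x53 0xA6 0x4B 0x96 0x2B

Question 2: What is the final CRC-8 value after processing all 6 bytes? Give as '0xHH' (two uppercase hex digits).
After byte 1 (0x0F): reg=0x81
After byte 2 (0x53): reg=0x30
After byte 3 (0x63): reg=0xBE
After byte 4 (0x87): reg=0xAF
After byte 5 (0x78): reg=0x2B
After byte 6 (0x18): reg=0x99

Answer: 0x99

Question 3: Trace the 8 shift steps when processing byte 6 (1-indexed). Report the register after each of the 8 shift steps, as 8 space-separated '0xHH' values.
Answer: 0x66 0xCC 0x9F 0x39 0x72 0xE4 0xCF 0x99

Derivation:
After byte 1 (0x0F): reg=0x81
After byte 2 (0x53): reg=0x30
After byte 3 (0x63): reg=0xBE
After byte 4 (0x87): reg=0xAF
After byte 5 (0x78): reg=0x2B
Register before byte 6: 0x2B
After XOR with byte 0x18: 0x33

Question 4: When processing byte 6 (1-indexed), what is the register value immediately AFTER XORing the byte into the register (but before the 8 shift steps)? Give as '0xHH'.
Answer: 0x33

Derivation:
Register before byte 6: 0x2B
Byte 6: 0x18
0x2B XOR 0x18 = 0x33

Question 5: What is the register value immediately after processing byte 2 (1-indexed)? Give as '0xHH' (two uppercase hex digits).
Answer: 0x30

Derivation:
After byte 1 (0x0F): reg=0x81
After byte 2 (0x53): reg=0x30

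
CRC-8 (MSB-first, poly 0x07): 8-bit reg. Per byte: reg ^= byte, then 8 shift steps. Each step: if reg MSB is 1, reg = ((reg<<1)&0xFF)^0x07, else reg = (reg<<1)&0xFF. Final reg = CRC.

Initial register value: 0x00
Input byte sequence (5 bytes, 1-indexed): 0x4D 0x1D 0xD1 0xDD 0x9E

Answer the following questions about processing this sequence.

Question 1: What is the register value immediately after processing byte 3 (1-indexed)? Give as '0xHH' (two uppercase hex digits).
Answer: 0x90

Derivation:
After byte 1 (0x4D): reg=0xE4
After byte 2 (0x1D): reg=0xE1
After byte 3 (0xD1): reg=0x90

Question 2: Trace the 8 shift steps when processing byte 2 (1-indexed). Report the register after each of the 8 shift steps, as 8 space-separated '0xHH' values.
Answer: 0xF5 0xED 0xDD 0xBD 0x7D 0xFA 0xF3 0xE1

Derivation:
After byte 1 (0x4D): reg=0xE4
Register before byte 2: 0xE4
After XOR with byte 0x1D: 0xF9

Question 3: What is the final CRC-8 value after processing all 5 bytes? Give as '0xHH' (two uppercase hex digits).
After byte 1 (0x4D): reg=0xE4
After byte 2 (0x1D): reg=0xE1
After byte 3 (0xD1): reg=0x90
After byte 4 (0xDD): reg=0xE4
After byte 5 (0x9E): reg=0x61

Answer: 0x61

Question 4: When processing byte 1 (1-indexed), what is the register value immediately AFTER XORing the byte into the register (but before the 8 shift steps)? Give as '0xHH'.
Register before byte 1: 0x00
Byte 1: 0x4D
0x00 XOR 0x4D = 0x4D

Answer: 0x4D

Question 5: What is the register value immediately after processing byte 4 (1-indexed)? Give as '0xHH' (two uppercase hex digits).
After byte 1 (0x4D): reg=0xE4
After byte 2 (0x1D): reg=0xE1
After byte 3 (0xD1): reg=0x90
After byte 4 (0xDD): reg=0xE4

Answer: 0xE4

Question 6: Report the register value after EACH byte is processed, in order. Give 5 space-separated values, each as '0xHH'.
0xE4 0xE1 0x90 0xE4 0x61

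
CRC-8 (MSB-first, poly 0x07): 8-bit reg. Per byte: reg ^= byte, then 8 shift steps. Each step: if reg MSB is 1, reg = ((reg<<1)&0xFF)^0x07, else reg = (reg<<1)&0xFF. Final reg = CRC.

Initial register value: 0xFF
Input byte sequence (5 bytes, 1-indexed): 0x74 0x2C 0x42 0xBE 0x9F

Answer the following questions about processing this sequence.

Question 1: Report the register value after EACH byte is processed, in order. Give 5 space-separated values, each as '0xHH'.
0xB8 0xE5 0x7C 0x40 0x13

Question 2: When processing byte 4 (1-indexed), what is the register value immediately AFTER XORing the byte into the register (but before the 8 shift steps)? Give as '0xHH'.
Answer: 0xC2

Derivation:
Register before byte 4: 0x7C
Byte 4: 0xBE
0x7C XOR 0xBE = 0xC2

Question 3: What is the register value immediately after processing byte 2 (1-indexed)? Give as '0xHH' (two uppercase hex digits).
After byte 1 (0x74): reg=0xB8
After byte 2 (0x2C): reg=0xE5

Answer: 0xE5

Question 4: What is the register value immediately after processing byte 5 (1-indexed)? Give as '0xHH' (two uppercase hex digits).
Answer: 0x13

Derivation:
After byte 1 (0x74): reg=0xB8
After byte 2 (0x2C): reg=0xE5
After byte 3 (0x42): reg=0x7C
After byte 4 (0xBE): reg=0x40
After byte 5 (0x9F): reg=0x13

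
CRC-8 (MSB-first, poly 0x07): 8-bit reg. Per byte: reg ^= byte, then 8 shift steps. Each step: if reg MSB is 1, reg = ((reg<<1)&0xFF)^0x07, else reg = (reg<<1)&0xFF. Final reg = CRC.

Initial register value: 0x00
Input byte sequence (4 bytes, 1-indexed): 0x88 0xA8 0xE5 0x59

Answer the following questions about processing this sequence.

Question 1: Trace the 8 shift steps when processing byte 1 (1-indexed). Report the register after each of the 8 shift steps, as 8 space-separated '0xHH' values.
Answer: 0x17 0x2E 0x5C 0xB8 0x77 0xEE 0xDB 0xB1

Derivation:
Register before byte 1: 0x00
After XOR with byte 0x88: 0x88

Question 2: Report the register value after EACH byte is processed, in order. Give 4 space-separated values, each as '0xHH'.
0xB1 0x4F 0x5F 0x12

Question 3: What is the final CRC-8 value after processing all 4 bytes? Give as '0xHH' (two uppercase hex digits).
After byte 1 (0x88): reg=0xB1
After byte 2 (0xA8): reg=0x4F
After byte 3 (0xE5): reg=0x5F
After byte 4 (0x59): reg=0x12

Answer: 0x12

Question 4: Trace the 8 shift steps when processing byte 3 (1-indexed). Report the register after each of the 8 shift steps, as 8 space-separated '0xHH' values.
After byte 1 (0x88): reg=0xB1
After byte 2 (0xA8): reg=0x4F
Register before byte 3: 0x4F
After XOR with byte 0xE5: 0xAA

Answer: 0x53 0xA6 0x4B 0x96 0x2B 0x56 0xAC 0x5F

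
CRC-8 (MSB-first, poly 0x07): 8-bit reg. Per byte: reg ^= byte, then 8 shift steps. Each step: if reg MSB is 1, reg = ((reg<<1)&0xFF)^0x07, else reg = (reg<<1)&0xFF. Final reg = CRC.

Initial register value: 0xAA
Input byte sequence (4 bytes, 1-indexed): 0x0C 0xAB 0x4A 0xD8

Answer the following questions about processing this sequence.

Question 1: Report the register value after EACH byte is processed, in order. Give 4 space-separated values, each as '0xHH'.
0x7B 0x3E 0x4B 0xF0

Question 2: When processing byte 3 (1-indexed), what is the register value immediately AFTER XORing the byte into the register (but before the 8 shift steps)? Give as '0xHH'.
Answer: 0x74

Derivation:
Register before byte 3: 0x3E
Byte 3: 0x4A
0x3E XOR 0x4A = 0x74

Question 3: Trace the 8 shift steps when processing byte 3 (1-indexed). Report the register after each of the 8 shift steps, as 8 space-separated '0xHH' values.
After byte 1 (0x0C): reg=0x7B
After byte 2 (0xAB): reg=0x3E
Register before byte 3: 0x3E
After XOR with byte 0x4A: 0x74

Answer: 0xE8 0xD7 0xA9 0x55 0xAA 0x53 0xA6 0x4B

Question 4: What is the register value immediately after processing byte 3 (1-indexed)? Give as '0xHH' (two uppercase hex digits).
After byte 1 (0x0C): reg=0x7B
After byte 2 (0xAB): reg=0x3E
After byte 3 (0x4A): reg=0x4B

Answer: 0x4B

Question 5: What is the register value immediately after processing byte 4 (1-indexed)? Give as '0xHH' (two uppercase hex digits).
Answer: 0xF0

Derivation:
After byte 1 (0x0C): reg=0x7B
After byte 2 (0xAB): reg=0x3E
After byte 3 (0x4A): reg=0x4B
After byte 4 (0xD8): reg=0xF0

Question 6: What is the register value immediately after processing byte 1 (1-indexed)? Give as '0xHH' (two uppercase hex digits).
Answer: 0x7B

Derivation:
After byte 1 (0x0C): reg=0x7B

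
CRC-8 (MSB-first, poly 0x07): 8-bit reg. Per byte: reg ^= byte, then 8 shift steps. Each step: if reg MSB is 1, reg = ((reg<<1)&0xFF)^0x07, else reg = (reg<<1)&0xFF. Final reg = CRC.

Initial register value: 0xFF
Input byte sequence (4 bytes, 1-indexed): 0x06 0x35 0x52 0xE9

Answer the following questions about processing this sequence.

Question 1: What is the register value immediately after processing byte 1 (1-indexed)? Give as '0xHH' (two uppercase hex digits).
Answer: 0xE1

Derivation:
After byte 1 (0x06): reg=0xE1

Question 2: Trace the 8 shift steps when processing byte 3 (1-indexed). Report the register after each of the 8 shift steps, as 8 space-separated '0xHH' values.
After byte 1 (0x06): reg=0xE1
After byte 2 (0x35): reg=0x22
Register before byte 3: 0x22
After XOR with byte 0x52: 0x70

Answer: 0xE0 0xC7 0x89 0x15 0x2A 0x54 0xA8 0x57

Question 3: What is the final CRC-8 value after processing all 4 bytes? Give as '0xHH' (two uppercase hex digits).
After byte 1 (0x06): reg=0xE1
After byte 2 (0x35): reg=0x22
After byte 3 (0x52): reg=0x57
After byte 4 (0xE9): reg=0x33

Answer: 0x33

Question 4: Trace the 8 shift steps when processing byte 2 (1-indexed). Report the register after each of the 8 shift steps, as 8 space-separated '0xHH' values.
Answer: 0xAF 0x59 0xB2 0x63 0xC6 0x8B 0x11 0x22

Derivation:
After byte 1 (0x06): reg=0xE1
Register before byte 2: 0xE1
After XOR with byte 0x35: 0xD4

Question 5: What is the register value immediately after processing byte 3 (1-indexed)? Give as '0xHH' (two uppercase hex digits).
Answer: 0x57

Derivation:
After byte 1 (0x06): reg=0xE1
After byte 2 (0x35): reg=0x22
After byte 3 (0x52): reg=0x57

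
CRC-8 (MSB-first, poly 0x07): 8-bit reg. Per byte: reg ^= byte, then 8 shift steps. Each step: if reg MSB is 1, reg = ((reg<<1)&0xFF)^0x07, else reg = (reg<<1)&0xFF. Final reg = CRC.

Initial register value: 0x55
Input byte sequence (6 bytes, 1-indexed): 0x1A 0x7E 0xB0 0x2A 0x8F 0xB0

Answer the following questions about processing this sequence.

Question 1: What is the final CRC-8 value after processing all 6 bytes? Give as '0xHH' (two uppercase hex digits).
After byte 1 (0x1A): reg=0xEA
After byte 2 (0x7E): reg=0xE5
After byte 3 (0xB0): reg=0xAC
After byte 4 (0x2A): reg=0x9B
After byte 5 (0x8F): reg=0x6C
After byte 6 (0xB0): reg=0x1A

Answer: 0x1A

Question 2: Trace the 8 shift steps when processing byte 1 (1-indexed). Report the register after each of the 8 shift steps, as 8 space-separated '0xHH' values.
Register before byte 1: 0x55
After XOR with byte 0x1A: 0x4F

Answer: 0x9E 0x3B 0x76 0xEC 0xDF 0xB9 0x75 0xEA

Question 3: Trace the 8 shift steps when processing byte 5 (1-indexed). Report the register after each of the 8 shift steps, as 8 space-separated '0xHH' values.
Answer: 0x28 0x50 0xA0 0x47 0x8E 0x1B 0x36 0x6C

Derivation:
After byte 1 (0x1A): reg=0xEA
After byte 2 (0x7E): reg=0xE5
After byte 3 (0xB0): reg=0xAC
After byte 4 (0x2A): reg=0x9B
Register before byte 5: 0x9B
After XOR with byte 0x8F: 0x14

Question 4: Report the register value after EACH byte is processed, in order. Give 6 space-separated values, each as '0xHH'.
0xEA 0xE5 0xAC 0x9B 0x6C 0x1A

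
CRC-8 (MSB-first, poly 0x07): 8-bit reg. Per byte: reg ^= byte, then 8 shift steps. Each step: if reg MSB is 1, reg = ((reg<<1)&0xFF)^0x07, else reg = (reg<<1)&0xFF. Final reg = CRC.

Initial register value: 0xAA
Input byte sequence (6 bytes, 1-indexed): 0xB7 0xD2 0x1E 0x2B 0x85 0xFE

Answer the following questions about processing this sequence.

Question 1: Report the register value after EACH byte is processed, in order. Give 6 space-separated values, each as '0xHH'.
0x53 0x8E 0xF9 0x30 0x02 0xFA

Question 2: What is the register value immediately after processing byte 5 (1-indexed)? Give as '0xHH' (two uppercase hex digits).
After byte 1 (0xB7): reg=0x53
After byte 2 (0xD2): reg=0x8E
After byte 3 (0x1E): reg=0xF9
After byte 4 (0x2B): reg=0x30
After byte 5 (0x85): reg=0x02

Answer: 0x02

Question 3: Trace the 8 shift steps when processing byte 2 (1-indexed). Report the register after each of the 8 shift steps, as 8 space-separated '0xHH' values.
Answer: 0x05 0x0A 0x14 0x28 0x50 0xA0 0x47 0x8E

Derivation:
After byte 1 (0xB7): reg=0x53
Register before byte 2: 0x53
After XOR with byte 0xD2: 0x81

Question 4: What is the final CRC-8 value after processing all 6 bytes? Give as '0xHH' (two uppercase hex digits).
After byte 1 (0xB7): reg=0x53
After byte 2 (0xD2): reg=0x8E
After byte 3 (0x1E): reg=0xF9
After byte 4 (0x2B): reg=0x30
After byte 5 (0x85): reg=0x02
After byte 6 (0xFE): reg=0xFA

Answer: 0xFA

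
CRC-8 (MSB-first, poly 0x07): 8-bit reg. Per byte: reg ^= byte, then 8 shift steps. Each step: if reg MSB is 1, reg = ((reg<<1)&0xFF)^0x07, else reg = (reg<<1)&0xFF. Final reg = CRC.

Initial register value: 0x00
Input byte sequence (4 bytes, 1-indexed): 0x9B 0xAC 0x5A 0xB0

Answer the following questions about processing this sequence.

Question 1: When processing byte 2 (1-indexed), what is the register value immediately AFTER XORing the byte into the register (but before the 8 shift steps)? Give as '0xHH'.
Answer: 0x64

Derivation:
Register before byte 2: 0xC8
Byte 2: 0xAC
0xC8 XOR 0xAC = 0x64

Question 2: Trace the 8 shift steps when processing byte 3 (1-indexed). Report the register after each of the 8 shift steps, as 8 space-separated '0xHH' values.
Answer: 0xC2 0x83 0x01 0x02 0x04 0x08 0x10 0x20

Derivation:
After byte 1 (0x9B): reg=0xC8
After byte 2 (0xAC): reg=0x3B
Register before byte 3: 0x3B
After XOR with byte 0x5A: 0x61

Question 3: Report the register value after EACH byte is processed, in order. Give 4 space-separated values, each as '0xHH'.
0xC8 0x3B 0x20 0xF9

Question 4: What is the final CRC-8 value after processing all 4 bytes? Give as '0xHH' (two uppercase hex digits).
Answer: 0xF9

Derivation:
After byte 1 (0x9B): reg=0xC8
After byte 2 (0xAC): reg=0x3B
After byte 3 (0x5A): reg=0x20
After byte 4 (0xB0): reg=0xF9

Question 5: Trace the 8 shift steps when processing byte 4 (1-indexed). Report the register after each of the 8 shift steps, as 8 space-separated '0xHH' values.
Answer: 0x27 0x4E 0x9C 0x3F 0x7E 0xFC 0xFF 0xF9

Derivation:
After byte 1 (0x9B): reg=0xC8
After byte 2 (0xAC): reg=0x3B
After byte 3 (0x5A): reg=0x20
Register before byte 4: 0x20
After XOR with byte 0xB0: 0x90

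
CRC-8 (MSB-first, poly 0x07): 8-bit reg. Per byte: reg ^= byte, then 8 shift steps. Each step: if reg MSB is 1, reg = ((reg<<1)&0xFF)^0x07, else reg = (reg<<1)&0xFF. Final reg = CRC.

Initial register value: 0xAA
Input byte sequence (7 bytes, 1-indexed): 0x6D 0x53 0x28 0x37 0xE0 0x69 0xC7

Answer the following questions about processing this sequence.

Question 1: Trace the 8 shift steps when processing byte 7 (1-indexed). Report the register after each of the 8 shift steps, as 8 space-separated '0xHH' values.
Answer: 0x18 0x30 0x60 0xC0 0x87 0x09 0x12 0x24

Derivation:
After byte 1 (0x6D): reg=0x5B
After byte 2 (0x53): reg=0x38
After byte 3 (0x28): reg=0x70
After byte 4 (0x37): reg=0xD2
After byte 5 (0xE0): reg=0x9E
After byte 6 (0x69): reg=0xCB
Register before byte 7: 0xCB
After XOR with byte 0xC7: 0x0C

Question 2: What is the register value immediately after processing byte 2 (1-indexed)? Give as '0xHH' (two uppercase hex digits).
After byte 1 (0x6D): reg=0x5B
After byte 2 (0x53): reg=0x38

Answer: 0x38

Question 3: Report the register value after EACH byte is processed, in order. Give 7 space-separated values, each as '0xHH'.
0x5B 0x38 0x70 0xD2 0x9E 0xCB 0x24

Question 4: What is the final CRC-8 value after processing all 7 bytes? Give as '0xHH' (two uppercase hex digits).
Answer: 0x24

Derivation:
After byte 1 (0x6D): reg=0x5B
After byte 2 (0x53): reg=0x38
After byte 3 (0x28): reg=0x70
After byte 4 (0x37): reg=0xD2
After byte 5 (0xE0): reg=0x9E
After byte 6 (0x69): reg=0xCB
After byte 7 (0xC7): reg=0x24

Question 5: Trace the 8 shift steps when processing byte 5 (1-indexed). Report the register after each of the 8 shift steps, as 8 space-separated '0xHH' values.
After byte 1 (0x6D): reg=0x5B
After byte 2 (0x53): reg=0x38
After byte 3 (0x28): reg=0x70
After byte 4 (0x37): reg=0xD2
Register before byte 5: 0xD2
After XOR with byte 0xE0: 0x32

Answer: 0x64 0xC8 0x97 0x29 0x52 0xA4 0x4F 0x9E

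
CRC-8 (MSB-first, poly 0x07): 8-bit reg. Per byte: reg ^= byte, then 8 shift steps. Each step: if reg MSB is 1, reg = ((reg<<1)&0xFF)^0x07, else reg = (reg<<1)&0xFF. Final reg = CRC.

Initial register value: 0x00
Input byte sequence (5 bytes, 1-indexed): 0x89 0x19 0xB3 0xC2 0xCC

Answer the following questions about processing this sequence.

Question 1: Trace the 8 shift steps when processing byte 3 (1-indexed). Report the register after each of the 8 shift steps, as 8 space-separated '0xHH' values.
After byte 1 (0x89): reg=0xB6
After byte 2 (0x19): reg=0x44
Register before byte 3: 0x44
After XOR with byte 0xB3: 0xF7

Answer: 0xE9 0xD5 0xAD 0x5D 0xBA 0x73 0xE6 0xCB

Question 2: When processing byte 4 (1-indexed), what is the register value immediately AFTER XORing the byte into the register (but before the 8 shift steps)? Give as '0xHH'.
Register before byte 4: 0xCB
Byte 4: 0xC2
0xCB XOR 0xC2 = 0x09

Answer: 0x09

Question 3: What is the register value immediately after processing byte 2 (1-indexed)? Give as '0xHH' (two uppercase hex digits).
After byte 1 (0x89): reg=0xB6
After byte 2 (0x19): reg=0x44

Answer: 0x44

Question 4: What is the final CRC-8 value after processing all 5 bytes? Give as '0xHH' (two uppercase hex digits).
After byte 1 (0x89): reg=0xB6
After byte 2 (0x19): reg=0x44
After byte 3 (0xB3): reg=0xCB
After byte 4 (0xC2): reg=0x3F
After byte 5 (0xCC): reg=0xD7

Answer: 0xD7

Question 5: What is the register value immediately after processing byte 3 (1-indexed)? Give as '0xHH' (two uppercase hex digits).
After byte 1 (0x89): reg=0xB6
After byte 2 (0x19): reg=0x44
After byte 3 (0xB3): reg=0xCB

Answer: 0xCB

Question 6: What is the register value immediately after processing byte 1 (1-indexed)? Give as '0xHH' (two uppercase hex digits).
After byte 1 (0x89): reg=0xB6

Answer: 0xB6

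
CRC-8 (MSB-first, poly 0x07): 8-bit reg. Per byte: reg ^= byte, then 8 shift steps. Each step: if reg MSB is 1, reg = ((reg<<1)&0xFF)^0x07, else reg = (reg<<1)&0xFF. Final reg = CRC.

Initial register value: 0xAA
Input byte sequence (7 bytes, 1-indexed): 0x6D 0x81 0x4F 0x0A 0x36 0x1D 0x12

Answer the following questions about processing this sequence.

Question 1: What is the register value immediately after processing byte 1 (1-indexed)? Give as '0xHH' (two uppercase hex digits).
Answer: 0x5B

Derivation:
After byte 1 (0x6D): reg=0x5B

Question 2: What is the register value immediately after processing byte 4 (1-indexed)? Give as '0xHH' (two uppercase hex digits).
After byte 1 (0x6D): reg=0x5B
After byte 2 (0x81): reg=0x08
After byte 3 (0x4F): reg=0xD2
After byte 4 (0x0A): reg=0x06

Answer: 0x06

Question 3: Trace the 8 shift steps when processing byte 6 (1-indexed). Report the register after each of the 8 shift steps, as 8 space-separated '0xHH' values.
After byte 1 (0x6D): reg=0x5B
After byte 2 (0x81): reg=0x08
After byte 3 (0x4F): reg=0xD2
After byte 4 (0x0A): reg=0x06
After byte 5 (0x36): reg=0x90
Register before byte 6: 0x90
After XOR with byte 0x1D: 0x8D

Answer: 0x1D 0x3A 0x74 0xE8 0xD7 0xA9 0x55 0xAA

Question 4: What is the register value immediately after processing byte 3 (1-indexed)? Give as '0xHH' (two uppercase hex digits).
Answer: 0xD2

Derivation:
After byte 1 (0x6D): reg=0x5B
After byte 2 (0x81): reg=0x08
After byte 3 (0x4F): reg=0xD2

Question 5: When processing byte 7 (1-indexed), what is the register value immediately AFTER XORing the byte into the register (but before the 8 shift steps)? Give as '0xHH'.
Answer: 0xB8

Derivation:
Register before byte 7: 0xAA
Byte 7: 0x12
0xAA XOR 0x12 = 0xB8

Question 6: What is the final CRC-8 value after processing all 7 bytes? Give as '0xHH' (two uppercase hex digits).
Answer: 0x21

Derivation:
After byte 1 (0x6D): reg=0x5B
After byte 2 (0x81): reg=0x08
After byte 3 (0x4F): reg=0xD2
After byte 4 (0x0A): reg=0x06
After byte 5 (0x36): reg=0x90
After byte 6 (0x1D): reg=0xAA
After byte 7 (0x12): reg=0x21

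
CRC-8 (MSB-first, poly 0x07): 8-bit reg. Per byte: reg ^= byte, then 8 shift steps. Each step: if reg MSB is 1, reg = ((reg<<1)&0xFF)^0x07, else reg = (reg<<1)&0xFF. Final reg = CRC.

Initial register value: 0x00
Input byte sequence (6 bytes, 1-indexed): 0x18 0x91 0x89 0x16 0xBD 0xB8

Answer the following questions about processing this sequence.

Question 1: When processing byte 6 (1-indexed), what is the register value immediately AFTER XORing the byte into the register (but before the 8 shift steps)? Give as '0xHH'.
Register before byte 6: 0x49
Byte 6: 0xB8
0x49 XOR 0xB8 = 0xF1

Answer: 0xF1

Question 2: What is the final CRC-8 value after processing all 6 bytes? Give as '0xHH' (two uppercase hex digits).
Answer: 0xD9

Derivation:
After byte 1 (0x18): reg=0x48
After byte 2 (0x91): reg=0x01
After byte 3 (0x89): reg=0xB1
After byte 4 (0x16): reg=0x7C
After byte 5 (0xBD): reg=0x49
After byte 6 (0xB8): reg=0xD9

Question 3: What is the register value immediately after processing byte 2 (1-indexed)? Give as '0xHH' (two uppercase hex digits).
After byte 1 (0x18): reg=0x48
After byte 2 (0x91): reg=0x01

Answer: 0x01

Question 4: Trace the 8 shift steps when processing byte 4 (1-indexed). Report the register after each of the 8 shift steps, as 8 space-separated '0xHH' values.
Answer: 0x49 0x92 0x23 0x46 0x8C 0x1F 0x3E 0x7C

Derivation:
After byte 1 (0x18): reg=0x48
After byte 2 (0x91): reg=0x01
After byte 3 (0x89): reg=0xB1
Register before byte 4: 0xB1
After XOR with byte 0x16: 0xA7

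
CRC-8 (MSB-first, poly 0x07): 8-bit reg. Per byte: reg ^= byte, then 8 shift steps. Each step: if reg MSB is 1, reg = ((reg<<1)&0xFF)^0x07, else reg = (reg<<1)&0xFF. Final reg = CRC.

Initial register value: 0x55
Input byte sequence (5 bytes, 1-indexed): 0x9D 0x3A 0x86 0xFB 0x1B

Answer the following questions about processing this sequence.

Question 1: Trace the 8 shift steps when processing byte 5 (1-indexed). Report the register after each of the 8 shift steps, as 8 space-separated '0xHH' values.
After byte 1 (0x9D): reg=0x76
After byte 2 (0x3A): reg=0xE3
After byte 3 (0x86): reg=0x3C
After byte 4 (0xFB): reg=0x5B
Register before byte 5: 0x5B
After XOR with byte 0x1B: 0x40

Answer: 0x80 0x07 0x0E 0x1C 0x38 0x70 0xE0 0xC7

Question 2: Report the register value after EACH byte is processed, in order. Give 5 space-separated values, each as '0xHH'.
0x76 0xE3 0x3C 0x5B 0xC7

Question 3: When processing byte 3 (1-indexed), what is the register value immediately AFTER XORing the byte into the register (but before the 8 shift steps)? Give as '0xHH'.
Register before byte 3: 0xE3
Byte 3: 0x86
0xE3 XOR 0x86 = 0x65

Answer: 0x65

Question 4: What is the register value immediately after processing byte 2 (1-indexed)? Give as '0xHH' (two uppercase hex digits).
After byte 1 (0x9D): reg=0x76
After byte 2 (0x3A): reg=0xE3

Answer: 0xE3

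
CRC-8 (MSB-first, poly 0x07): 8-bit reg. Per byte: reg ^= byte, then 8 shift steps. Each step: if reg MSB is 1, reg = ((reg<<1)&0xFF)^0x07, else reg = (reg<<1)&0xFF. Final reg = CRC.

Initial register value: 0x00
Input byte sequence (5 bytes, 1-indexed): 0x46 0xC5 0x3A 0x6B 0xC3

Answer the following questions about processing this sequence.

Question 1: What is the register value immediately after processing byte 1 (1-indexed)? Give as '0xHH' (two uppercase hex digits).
Answer: 0xD5

Derivation:
After byte 1 (0x46): reg=0xD5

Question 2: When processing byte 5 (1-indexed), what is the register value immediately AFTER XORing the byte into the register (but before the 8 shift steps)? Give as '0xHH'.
Register before byte 5: 0xCF
Byte 5: 0xC3
0xCF XOR 0xC3 = 0x0C

Answer: 0x0C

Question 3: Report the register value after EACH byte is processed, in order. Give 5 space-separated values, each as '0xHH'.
0xD5 0x70 0xF1 0xCF 0x24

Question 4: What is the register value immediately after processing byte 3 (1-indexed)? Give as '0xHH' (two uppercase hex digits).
After byte 1 (0x46): reg=0xD5
After byte 2 (0xC5): reg=0x70
After byte 3 (0x3A): reg=0xF1

Answer: 0xF1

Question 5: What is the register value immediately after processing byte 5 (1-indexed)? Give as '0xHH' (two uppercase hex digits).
After byte 1 (0x46): reg=0xD5
After byte 2 (0xC5): reg=0x70
After byte 3 (0x3A): reg=0xF1
After byte 4 (0x6B): reg=0xCF
After byte 5 (0xC3): reg=0x24

Answer: 0x24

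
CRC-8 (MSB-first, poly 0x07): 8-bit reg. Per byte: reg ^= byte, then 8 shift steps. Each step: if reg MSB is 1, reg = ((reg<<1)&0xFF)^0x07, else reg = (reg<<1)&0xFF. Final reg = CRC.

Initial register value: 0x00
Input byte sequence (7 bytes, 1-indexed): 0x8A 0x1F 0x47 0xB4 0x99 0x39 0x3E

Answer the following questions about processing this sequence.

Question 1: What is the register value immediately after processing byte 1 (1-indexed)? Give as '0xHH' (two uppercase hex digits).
Answer: 0xBF

Derivation:
After byte 1 (0x8A): reg=0xBF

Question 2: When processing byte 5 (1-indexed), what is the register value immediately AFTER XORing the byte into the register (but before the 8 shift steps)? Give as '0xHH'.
Register before byte 5: 0x7D
Byte 5: 0x99
0x7D XOR 0x99 = 0xE4

Answer: 0xE4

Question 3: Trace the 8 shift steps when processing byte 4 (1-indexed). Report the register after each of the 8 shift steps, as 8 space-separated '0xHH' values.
After byte 1 (0x8A): reg=0xBF
After byte 2 (0x1F): reg=0x69
After byte 3 (0x47): reg=0xCA
Register before byte 4: 0xCA
After XOR with byte 0xB4: 0x7E

Answer: 0xFC 0xFF 0xF9 0xF5 0xED 0xDD 0xBD 0x7D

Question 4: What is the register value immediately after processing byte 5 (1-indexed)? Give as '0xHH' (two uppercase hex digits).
Answer: 0xB2

Derivation:
After byte 1 (0x8A): reg=0xBF
After byte 2 (0x1F): reg=0x69
After byte 3 (0x47): reg=0xCA
After byte 4 (0xB4): reg=0x7D
After byte 5 (0x99): reg=0xB2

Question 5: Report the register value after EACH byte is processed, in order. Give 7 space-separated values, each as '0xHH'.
0xBF 0x69 0xCA 0x7D 0xB2 0xB8 0x9B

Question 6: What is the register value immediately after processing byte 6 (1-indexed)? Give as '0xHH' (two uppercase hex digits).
After byte 1 (0x8A): reg=0xBF
After byte 2 (0x1F): reg=0x69
After byte 3 (0x47): reg=0xCA
After byte 4 (0xB4): reg=0x7D
After byte 5 (0x99): reg=0xB2
After byte 6 (0x39): reg=0xB8

Answer: 0xB8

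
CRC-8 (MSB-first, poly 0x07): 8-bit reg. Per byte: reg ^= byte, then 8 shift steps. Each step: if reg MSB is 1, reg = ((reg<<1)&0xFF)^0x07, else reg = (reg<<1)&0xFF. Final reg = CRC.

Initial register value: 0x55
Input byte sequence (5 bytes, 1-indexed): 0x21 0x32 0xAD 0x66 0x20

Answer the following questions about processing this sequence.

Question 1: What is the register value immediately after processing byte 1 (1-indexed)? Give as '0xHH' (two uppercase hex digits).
After byte 1 (0x21): reg=0x4B

Answer: 0x4B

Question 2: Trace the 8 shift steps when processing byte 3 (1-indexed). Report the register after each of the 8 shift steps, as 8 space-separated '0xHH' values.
After byte 1 (0x21): reg=0x4B
After byte 2 (0x32): reg=0x68
Register before byte 3: 0x68
After XOR with byte 0xAD: 0xC5

Answer: 0x8D 0x1D 0x3A 0x74 0xE8 0xD7 0xA9 0x55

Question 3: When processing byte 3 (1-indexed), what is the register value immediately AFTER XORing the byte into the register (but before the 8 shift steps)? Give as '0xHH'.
Answer: 0xC5

Derivation:
Register before byte 3: 0x68
Byte 3: 0xAD
0x68 XOR 0xAD = 0xC5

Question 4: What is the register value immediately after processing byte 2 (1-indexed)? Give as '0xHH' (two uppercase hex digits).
Answer: 0x68

Derivation:
After byte 1 (0x21): reg=0x4B
After byte 2 (0x32): reg=0x68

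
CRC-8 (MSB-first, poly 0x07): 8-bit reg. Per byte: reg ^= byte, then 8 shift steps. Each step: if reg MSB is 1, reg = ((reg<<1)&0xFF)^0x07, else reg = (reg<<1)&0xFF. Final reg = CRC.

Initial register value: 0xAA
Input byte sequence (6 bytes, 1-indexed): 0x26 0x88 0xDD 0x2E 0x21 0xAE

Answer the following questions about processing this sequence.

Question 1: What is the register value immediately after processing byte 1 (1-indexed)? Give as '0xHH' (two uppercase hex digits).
Answer: 0xAD

Derivation:
After byte 1 (0x26): reg=0xAD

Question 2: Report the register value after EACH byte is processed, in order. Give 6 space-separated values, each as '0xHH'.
0xAD 0xFB 0xF2 0x1A 0xA1 0x2D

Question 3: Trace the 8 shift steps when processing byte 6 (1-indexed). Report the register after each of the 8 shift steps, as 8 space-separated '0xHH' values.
Answer: 0x1E 0x3C 0x78 0xF0 0xE7 0xC9 0x95 0x2D

Derivation:
After byte 1 (0x26): reg=0xAD
After byte 2 (0x88): reg=0xFB
After byte 3 (0xDD): reg=0xF2
After byte 4 (0x2E): reg=0x1A
After byte 5 (0x21): reg=0xA1
Register before byte 6: 0xA1
After XOR with byte 0xAE: 0x0F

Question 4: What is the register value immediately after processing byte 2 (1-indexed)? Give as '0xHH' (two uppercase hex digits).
Answer: 0xFB

Derivation:
After byte 1 (0x26): reg=0xAD
After byte 2 (0x88): reg=0xFB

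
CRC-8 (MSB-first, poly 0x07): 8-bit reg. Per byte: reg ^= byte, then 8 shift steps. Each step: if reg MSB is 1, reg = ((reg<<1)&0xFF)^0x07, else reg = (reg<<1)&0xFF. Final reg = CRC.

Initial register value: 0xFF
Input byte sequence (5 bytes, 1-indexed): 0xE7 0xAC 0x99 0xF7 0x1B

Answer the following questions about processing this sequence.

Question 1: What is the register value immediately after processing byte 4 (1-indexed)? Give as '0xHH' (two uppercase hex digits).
After byte 1 (0xE7): reg=0x48
After byte 2 (0xAC): reg=0xB2
After byte 3 (0x99): reg=0xD1
After byte 4 (0xF7): reg=0xF2

Answer: 0xF2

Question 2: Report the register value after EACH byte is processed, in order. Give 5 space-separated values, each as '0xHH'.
0x48 0xB2 0xD1 0xF2 0x91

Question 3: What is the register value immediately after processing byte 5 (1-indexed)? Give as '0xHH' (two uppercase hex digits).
Answer: 0x91

Derivation:
After byte 1 (0xE7): reg=0x48
After byte 2 (0xAC): reg=0xB2
After byte 3 (0x99): reg=0xD1
After byte 4 (0xF7): reg=0xF2
After byte 5 (0x1B): reg=0x91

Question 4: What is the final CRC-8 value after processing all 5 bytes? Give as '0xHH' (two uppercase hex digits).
Answer: 0x91

Derivation:
After byte 1 (0xE7): reg=0x48
After byte 2 (0xAC): reg=0xB2
After byte 3 (0x99): reg=0xD1
After byte 4 (0xF7): reg=0xF2
After byte 5 (0x1B): reg=0x91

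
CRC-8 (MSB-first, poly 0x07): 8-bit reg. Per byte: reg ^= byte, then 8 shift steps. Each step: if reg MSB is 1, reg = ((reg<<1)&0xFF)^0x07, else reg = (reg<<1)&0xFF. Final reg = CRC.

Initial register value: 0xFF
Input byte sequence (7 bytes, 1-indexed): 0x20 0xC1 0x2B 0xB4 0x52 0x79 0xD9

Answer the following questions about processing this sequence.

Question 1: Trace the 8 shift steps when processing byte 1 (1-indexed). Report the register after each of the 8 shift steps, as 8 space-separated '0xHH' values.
Answer: 0xB9 0x75 0xEA 0xD3 0xA1 0x45 0x8A 0x13

Derivation:
Register before byte 1: 0xFF
After XOR with byte 0x20: 0xDF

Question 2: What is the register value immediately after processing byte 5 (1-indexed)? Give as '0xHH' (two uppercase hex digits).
After byte 1 (0x20): reg=0x13
After byte 2 (0xC1): reg=0x30
After byte 3 (0x2B): reg=0x41
After byte 4 (0xB4): reg=0xC5
After byte 5 (0x52): reg=0xEC

Answer: 0xEC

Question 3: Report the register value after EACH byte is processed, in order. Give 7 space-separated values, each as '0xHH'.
0x13 0x30 0x41 0xC5 0xEC 0xE2 0xA1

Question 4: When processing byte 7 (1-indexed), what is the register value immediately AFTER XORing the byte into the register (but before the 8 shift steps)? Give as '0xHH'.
Answer: 0x3B

Derivation:
Register before byte 7: 0xE2
Byte 7: 0xD9
0xE2 XOR 0xD9 = 0x3B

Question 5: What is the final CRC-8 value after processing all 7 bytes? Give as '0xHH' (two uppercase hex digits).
After byte 1 (0x20): reg=0x13
After byte 2 (0xC1): reg=0x30
After byte 3 (0x2B): reg=0x41
After byte 4 (0xB4): reg=0xC5
After byte 5 (0x52): reg=0xEC
After byte 6 (0x79): reg=0xE2
After byte 7 (0xD9): reg=0xA1

Answer: 0xA1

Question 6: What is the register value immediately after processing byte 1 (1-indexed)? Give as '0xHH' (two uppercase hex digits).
After byte 1 (0x20): reg=0x13

Answer: 0x13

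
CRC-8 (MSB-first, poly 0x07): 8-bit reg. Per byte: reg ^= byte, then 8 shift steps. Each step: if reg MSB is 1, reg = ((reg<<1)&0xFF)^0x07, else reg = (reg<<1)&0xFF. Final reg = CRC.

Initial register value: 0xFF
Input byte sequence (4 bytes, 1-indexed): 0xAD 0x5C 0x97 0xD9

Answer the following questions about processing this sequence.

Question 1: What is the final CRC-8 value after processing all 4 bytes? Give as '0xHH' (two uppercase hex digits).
Answer: 0x85

Derivation:
After byte 1 (0xAD): reg=0xB9
After byte 2 (0x5C): reg=0xB5
After byte 3 (0x97): reg=0xEE
After byte 4 (0xD9): reg=0x85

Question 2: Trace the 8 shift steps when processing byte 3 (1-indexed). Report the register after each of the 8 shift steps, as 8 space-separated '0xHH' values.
Answer: 0x44 0x88 0x17 0x2E 0x5C 0xB8 0x77 0xEE

Derivation:
After byte 1 (0xAD): reg=0xB9
After byte 2 (0x5C): reg=0xB5
Register before byte 3: 0xB5
After XOR with byte 0x97: 0x22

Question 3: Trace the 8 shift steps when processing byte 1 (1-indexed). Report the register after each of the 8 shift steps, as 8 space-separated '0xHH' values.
Register before byte 1: 0xFF
After XOR with byte 0xAD: 0x52

Answer: 0xA4 0x4F 0x9E 0x3B 0x76 0xEC 0xDF 0xB9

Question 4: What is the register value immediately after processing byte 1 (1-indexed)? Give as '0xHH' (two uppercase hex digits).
After byte 1 (0xAD): reg=0xB9

Answer: 0xB9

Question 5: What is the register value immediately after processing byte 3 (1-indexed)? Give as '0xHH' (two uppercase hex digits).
Answer: 0xEE

Derivation:
After byte 1 (0xAD): reg=0xB9
After byte 2 (0x5C): reg=0xB5
After byte 3 (0x97): reg=0xEE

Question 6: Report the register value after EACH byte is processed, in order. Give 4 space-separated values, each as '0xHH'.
0xB9 0xB5 0xEE 0x85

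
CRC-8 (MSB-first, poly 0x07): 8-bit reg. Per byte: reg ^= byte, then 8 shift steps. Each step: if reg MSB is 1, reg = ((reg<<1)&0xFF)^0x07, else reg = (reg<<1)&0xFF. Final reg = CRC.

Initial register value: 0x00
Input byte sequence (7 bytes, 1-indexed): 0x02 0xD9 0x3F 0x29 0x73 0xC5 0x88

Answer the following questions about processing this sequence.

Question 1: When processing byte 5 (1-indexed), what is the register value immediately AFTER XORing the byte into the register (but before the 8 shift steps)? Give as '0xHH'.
Answer: 0xAF

Derivation:
Register before byte 5: 0xDC
Byte 5: 0x73
0xDC XOR 0x73 = 0xAF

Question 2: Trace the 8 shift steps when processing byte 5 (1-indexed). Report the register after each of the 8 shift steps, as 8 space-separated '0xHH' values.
After byte 1 (0x02): reg=0x0E
After byte 2 (0xD9): reg=0x2B
After byte 3 (0x3F): reg=0x6C
After byte 4 (0x29): reg=0xDC
Register before byte 5: 0xDC
After XOR with byte 0x73: 0xAF

Answer: 0x59 0xB2 0x63 0xC6 0x8B 0x11 0x22 0x44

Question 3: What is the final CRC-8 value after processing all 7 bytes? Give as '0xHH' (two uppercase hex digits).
Answer: 0x12

Derivation:
After byte 1 (0x02): reg=0x0E
After byte 2 (0xD9): reg=0x2B
After byte 3 (0x3F): reg=0x6C
After byte 4 (0x29): reg=0xDC
After byte 5 (0x73): reg=0x44
After byte 6 (0xC5): reg=0x8E
After byte 7 (0x88): reg=0x12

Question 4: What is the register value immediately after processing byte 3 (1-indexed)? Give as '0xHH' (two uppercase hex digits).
Answer: 0x6C

Derivation:
After byte 1 (0x02): reg=0x0E
After byte 2 (0xD9): reg=0x2B
After byte 3 (0x3F): reg=0x6C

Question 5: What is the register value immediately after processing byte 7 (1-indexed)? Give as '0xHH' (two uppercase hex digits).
After byte 1 (0x02): reg=0x0E
After byte 2 (0xD9): reg=0x2B
After byte 3 (0x3F): reg=0x6C
After byte 4 (0x29): reg=0xDC
After byte 5 (0x73): reg=0x44
After byte 6 (0xC5): reg=0x8E
After byte 7 (0x88): reg=0x12

Answer: 0x12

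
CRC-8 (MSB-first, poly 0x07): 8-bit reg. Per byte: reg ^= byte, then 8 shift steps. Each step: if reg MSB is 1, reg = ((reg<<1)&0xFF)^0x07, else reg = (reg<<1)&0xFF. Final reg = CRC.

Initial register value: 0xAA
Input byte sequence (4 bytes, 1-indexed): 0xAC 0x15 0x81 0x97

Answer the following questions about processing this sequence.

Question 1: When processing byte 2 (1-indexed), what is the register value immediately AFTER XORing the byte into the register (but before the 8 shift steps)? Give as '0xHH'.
Answer: 0x07

Derivation:
Register before byte 2: 0x12
Byte 2: 0x15
0x12 XOR 0x15 = 0x07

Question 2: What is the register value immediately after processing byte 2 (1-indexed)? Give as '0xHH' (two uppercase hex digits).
Answer: 0x15

Derivation:
After byte 1 (0xAC): reg=0x12
After byte 2 (0x15): reg=0x15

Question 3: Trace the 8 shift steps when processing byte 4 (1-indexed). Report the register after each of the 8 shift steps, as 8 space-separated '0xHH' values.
Answer: 0xE4 0xCF 0x99 0x35 0x6A 0xD4 0xAF 0x59

Derivation:
After byte 1 (0xAC): reg=0x12
After byte 2 (0x15): reg=0x15
After byte 3 (0x81): reg=0xE5
Register before byte 4: 0xE5
After XOR with byte 0x97: 0x72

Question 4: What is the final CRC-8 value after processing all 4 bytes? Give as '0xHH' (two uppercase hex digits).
Answer: 0x59

Derivation:
After byte 1 (0xAC): reg=0x12
After byte 2 (0x15): reg=0x15
After byte 3 (0x81): reg=0xE5
After byte 4 (0x97): reg=0x59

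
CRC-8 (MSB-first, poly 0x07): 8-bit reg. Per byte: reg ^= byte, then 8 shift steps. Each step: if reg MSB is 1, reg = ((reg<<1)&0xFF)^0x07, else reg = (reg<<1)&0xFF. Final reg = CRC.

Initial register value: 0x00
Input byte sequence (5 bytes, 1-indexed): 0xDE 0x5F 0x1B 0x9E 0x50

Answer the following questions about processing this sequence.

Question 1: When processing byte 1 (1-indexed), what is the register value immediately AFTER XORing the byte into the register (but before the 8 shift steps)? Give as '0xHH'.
Register before byte 1: 0x00
Byte 1: 0xDE
0x00 XOR 0xDE = 0xDE

Answer: 0xDE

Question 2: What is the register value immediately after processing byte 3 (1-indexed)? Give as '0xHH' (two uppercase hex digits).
After byte 1 (0xDE): reg=0x14
After byte 2 (0x5F): reg=0xF6
After byte 3 (0x1B): reg=0x8D

Answer: 0x8D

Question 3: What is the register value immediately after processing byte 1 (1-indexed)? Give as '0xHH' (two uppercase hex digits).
After byte 1 (0xDE): reg=0x14

Answer: 0x14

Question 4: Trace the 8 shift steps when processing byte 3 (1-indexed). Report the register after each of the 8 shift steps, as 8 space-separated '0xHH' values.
After byte 1 (0xDE): reg=0x14
After byte 2 (0x5F): reg=0xF6
Register before byte 3: 0xF6
After XOR with byte 0x1B: 0xED

Answer: 0xDD 0xBD 0x7D 0xFA 0xF3 0xE1 0xC5 0x8D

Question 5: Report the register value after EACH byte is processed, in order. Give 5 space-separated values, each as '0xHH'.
0x14 0xF6 0x8D 0x79 0xDF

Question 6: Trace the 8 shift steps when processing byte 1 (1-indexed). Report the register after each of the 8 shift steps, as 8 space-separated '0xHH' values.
Answer: 0xBB 0x71 0xE2 0xC3 0x81 0x05 0x0A 0x14

Derivation:
Register before byte 1: 0x00
After XOR with byte 0xDE: 0xDE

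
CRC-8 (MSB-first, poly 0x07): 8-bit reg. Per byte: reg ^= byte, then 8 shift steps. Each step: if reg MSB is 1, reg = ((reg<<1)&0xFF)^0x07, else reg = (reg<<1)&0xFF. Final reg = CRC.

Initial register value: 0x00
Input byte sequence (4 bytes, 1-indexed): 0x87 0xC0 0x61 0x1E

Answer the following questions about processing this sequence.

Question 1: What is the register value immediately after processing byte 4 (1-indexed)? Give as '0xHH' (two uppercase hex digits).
Answer: 0x64

Derivation:
After byte 1 (0x87): reg=0x9C
After byte 2 (0xC0): reg=0x93
After byte 3 (0x61): reg=0xD0
After byte 4 (0x1E): reg=0x64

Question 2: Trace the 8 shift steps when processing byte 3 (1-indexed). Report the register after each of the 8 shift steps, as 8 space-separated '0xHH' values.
After byte 1 (0x87): reg=0x9C
After byte 2 (0xC0): reg=0x93
Register before byte 3: 0x93
After XOR with byte 0x61: 0xF2

Answer: 0xE3 0xC1 0x85 0x0D 0x1A 0x34 0x68 0xD0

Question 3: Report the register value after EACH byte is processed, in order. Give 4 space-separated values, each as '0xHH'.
0x9C 0x93 0xD0 0x64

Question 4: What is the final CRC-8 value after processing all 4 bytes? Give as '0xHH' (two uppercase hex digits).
Answer: 0x64

Derivation:
After byte 1 (0x87): reg=0x9C
After byte 2 (0xC0): reg=0x93
After byte 3 (0x61): reg=0xD0
After byte 4 (0x1E): reg=0x64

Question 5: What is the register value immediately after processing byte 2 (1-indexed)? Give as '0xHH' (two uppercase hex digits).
After byte 1 (0x87): reg=0x9C
After byte 2 (0xC0): reg=0x93

Answer: 0x93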